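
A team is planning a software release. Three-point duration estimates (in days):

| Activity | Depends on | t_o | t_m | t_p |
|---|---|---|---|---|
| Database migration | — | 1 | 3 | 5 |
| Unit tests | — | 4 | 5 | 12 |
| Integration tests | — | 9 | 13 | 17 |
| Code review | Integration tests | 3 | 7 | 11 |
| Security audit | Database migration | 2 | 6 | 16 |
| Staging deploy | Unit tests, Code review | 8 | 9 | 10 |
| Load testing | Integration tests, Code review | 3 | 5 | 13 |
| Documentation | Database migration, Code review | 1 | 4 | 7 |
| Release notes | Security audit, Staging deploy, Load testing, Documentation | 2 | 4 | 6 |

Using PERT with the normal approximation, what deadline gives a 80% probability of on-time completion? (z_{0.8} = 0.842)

34.7 days

te_Database migration = (1 + 4·3 + 5)/6 = 18/6 = 3; σ²_Database migration = ((5−1)/6)² = 0.444
te_Unit tests = (4 + 4·5 + 12)/6 = 36/6 = 6; σ²_Unit tests = ((12−4)/6)² = 1.778
te_Integration tests = (9 + 4·13 + 17)/6 = 78/6 = 13; σ²_Integration tests = ((17−9)/6)² = 1.778
te_Code review = (3 + 4·7 + 11)/6 = 42/6 = 7; σ²_Code review = ((11−3)/6)² = 1.778
te_Security audit = (2 + 4·6 + 16)/6 = 42/6 = 7; σ²_Security audit = ((16−2)/6)² = 5.444
te_Staging deploy = (8 + 4·9 + 10)/6 = 54/6 = 9; σ²_Staging deploy = ((10−8)/6)² = 0.111
te_Load testing = (3 + 4·5 + 13)/6 = 36/6 = 6; σ²_Load testing = ((13−3)/6)² = 2.778
te_Documentation = (1 + 4·4 + 7)/6 = 24/6 = 4; σ²_Documentation = ((7−1)/6)² = 1.000
te_Release notes = (2 + 4·4 + 6)/6 = 24/6 = 4; σ²_Release notes = ((6−2)/6)² = 0.444

Forward pass:
ES_Database migration = 0; EF_Database migration = 3
ES_Unit tests = 0; EF_Unit tests = 6
ES_Integration tests = 0; EF_Integration tests = 13
ES_Code review = 13; EF_Code review = 13+7 = 20
ES_Security audit = 3; EF_Security audit = 3+7 = 10
ES_Staging deploy = max(EF_Unit tests=6, EF_Code review=20) = 20; EF_Staging deploy = 20+9 = 29
ES_Load testing = max(EF_Integration tests=13, EF_Code review=20) = 20; EF_Load testing = 20+6 = 26
ES_Documentation = max(EF_Database migration=3, EF_Code review=20) = 20; EF_Documentation = 20+4 = 24
ES_Release notes = max(EF_Security audit=10, EF_Staging deploy=29, EF_Load testing=26, EF_Documentation=24) = 29; EF_Release notes = 29+4 = 33
Expected project duration μ = 33 days. Critical path: Integration tests → Code review → Staging deploy → Release notes.

Variance along critical path = 1.778 + 1.778 + 0.111 + 0.444 = 4.111; σ = 2.028 days.
D = μ + z·σ = 33 + 0.842·2.028 = 34.7 days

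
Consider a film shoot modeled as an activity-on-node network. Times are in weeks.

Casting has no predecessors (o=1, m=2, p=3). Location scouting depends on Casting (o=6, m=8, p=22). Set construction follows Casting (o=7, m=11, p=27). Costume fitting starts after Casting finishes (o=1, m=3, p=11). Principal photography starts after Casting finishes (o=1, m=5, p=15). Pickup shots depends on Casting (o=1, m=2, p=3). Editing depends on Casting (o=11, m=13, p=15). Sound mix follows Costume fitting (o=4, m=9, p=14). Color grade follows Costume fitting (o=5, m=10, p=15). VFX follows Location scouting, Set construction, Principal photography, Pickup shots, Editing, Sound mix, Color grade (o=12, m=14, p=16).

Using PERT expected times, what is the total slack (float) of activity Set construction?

1 weeks

te_Casting = (1 + 4·2 + 3)/6 = 12/6 = 2
te_Location scouting = (6 + 4·8 + 22)/6 = 60/6 = 10
te_Set construction = (7 + 4·11 + 27)/6 = 78/6 = 13
te_Costume fitting = (1 + 4·3 + 11)/6 = 24/6 = 4
te_Principal photography = (1 + 4·5 + 15)/6 = 36/6 = 6
te_Pickup shots = (1 + 4·2 + 3)/6 = 12/6 = 2
te_Editing = (11 + 4·13 + 15)/6 = 78/6 = 13
te_Sound mix = (4 + 4·9 + 14)/6 = 54/6 = 9
te_Color grade = (5 + 4·10 + 15)/6 = 60/6 = 10
te_VFX = (12 + 4·14 + 16)/6 = 84/6 = 14

Forward pass:
ES_Casting = 0; EF_Casting = 2
ES_Location scouting = 2; EF_Location scouting = 2+10 = 12
ES_Set construction = 2; EF_Set construction = 2+13 = 15
ES_Costume fitting = 2; EF_Costume fitting = 2+4 = 6
ES_Principal photography = 2; EF_Principal photography = 2+6 = 8
ES_Pickup shots = 2; EF_Pickup shots = 2+2 = 4
ES_Editing = 2; EF_Editing = 2+13 = 15
ES_Sound mix = 6; EF_Sound mix = 6+9 = 15
ES_Color grade = 6; EF_Color grade = 6+10 = 16
ES_VFX = max(EF_Location scouting=12, EF_Set construction=15, EF_Principal photography=8, EF_Pickup shots=4, EF_Editing=15, EF_Sound mix=15, EF_Color grade=16) = 16; EF_VFX = 16+14 = 30
Expected project duration μ = 30 weeks. Critical path: Casting → Costume fitting → Color grade → VFX.

Backward pass:
LF_VFX = 30; LS_VFX = 30−14 = 16
LF_Color grade = LS_VFX = 16; LS_Color grade = 16−10 = 6
LF_Sound mix = LS_VFX = 16; LS_Sound mix = 16−9 = 7
LF_Editing = LS_VFX = 16; LS_Editing = 16−13 = 3
LF_Pickup shots = LS_VFX = 16; LS_Pickup shots = 16−2 = 14
LF_Principal photography = LS_VFX = 16; LS_Principal photography = 16−6 = 10
LF_Costume fitting = min(LS_Sound mix=7, LS_Color grade=6) = 6; LS_Costume fitting = 6−4 = 2
LF_Set construction = LS_VFX = 16; LS_Set construction = 16−13 = 3
LF_Location scouting = LS_VFX = 16; LS_Location scouting = 16−10 = 6
LF_Casting = min(LS_Location scouting=6, LS_Set construction=3, LS_Costume fitting=2, LS_Principal photography=10, LS_Pickup shots=14, LS_Editing=3) = 2; LS_Casting = 2−2 = 0
Slack_Set construction = LS_Set construction − ES_Set construction = 3 − 2 = 1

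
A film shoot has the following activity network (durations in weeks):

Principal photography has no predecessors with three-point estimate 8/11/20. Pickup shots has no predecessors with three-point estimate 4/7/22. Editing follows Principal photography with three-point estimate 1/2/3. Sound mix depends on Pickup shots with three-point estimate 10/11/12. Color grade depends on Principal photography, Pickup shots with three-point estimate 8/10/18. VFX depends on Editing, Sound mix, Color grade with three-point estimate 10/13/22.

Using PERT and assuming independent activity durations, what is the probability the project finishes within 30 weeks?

te_Principal photography = (8 + 4·11 + 20)/6 = 72/6 = 12; σ²_Principal photography = ((20−8)/6)² = 4.000
te_Pickup shots = (4 + 4·7 + 22)/6 = 54/6 = 9; σ²_Pickup shots = ((22−4)/6)² = 9.000
te_Editing = (1 + 4·2 + 3)/6 = 12/6 = 2; σ²_Editing = ((3−1)/6)² = 0.111
te_Sound mix = (10 + 4·11 + 12)/6 = 66/6 = 11; σ²_Sound mix = ((12−10)/6)² = 0.111
te_Color grade = (8 + 4·10 + 18)/6 = 66/6 = 11; σ²_Color grade = ((18−8)/6)² = 2.778
te_VFX = (10 + 4·13 + 22)/6 = 84/6 = 14; σ²_VFX = ((22−10)/6)² = 4.000

Forward pass:
ES_Principal photography = 0; EF_Principal photography = 12
ES_Pickup shots = 0; EF_Pickup shots = 9
ES_Editing = 12; EF_Editing = 12+2 = 14
ES_Sound mix = 9; EF_Sound mix = 9+11 = 20
ES_Color grade = max(EF_Principal photography=12, EF_Pickup shots=9) = 12; EF_Color grade = 12+11 = 23
ES_VFX = max(EF_Editing=14, EF_Sound mix=20, EF_Color grade=23) = 23; EF_VFX = 23+14 = 37
Expected project duration μ = 37 weeks. Critical path: Principal photography → Color grade → VFX.

Variance along critical path = 4.000 + 2.778 + 4.000 = 10.778; σ = √10.778 = 3.283 weeks.
Z = (30 − 37) / 3.283 = -2.132
P(T ≤ 30) = Φ(-2.132) ≈ 0.016

0.016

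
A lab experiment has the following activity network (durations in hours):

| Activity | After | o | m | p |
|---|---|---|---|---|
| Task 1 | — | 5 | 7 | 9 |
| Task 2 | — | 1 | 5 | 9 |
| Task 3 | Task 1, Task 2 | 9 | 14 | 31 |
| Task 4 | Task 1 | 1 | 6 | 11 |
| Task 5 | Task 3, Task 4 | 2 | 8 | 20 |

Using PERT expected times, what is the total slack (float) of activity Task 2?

te_Task 1 = (5 + 4·7 + 9)/6 = 42/6 = 7
te_Task 2 = (1 + 4·5 + 9)/6 = 30/6 = 5
te_Task 3 = (9 + 4·14 + 31)/6 = 96/6 = 16
te_Task 4 = (1 + 4·6 + 11)/6 = 36/6 = 6
te_Task 5 = (2 + 4·8 + 20)/6 = 54/6 = 9

Forward pass:
ES_Task 1 = 0; EF_Task 1 = 7
ES_Task 2 = 0; EF_Task 2 = 5
ES_Task 3 = max(EF_Task 1=7, EF_Task 2=5) = 7; EF_Task 3 = 7+16 = 23
ES_Task 4 = 7; EF_Task 4 = 7+6 = 13
ES_Task 5 = max(EF_Task 3=23, EF_Task 4=13) = 23; EF_Task 5 = 23+9 = 32
Expected project duration μ = 32 hours. Critical path: Task 1 → Task 3 → Task 5.

Backward pass:
LF_Task 5 = 32; LS_Task 5 = 32−9 = 23
LF_Task 4 = LS_Task 5 = 23; LS_Task 4 = 23−6 = 17
LF_Task 3 = LS_Task 5 = 23; LS_Task 3 = 23−16 = 7
LF_Task 2 = LS_Task 3 = 7; LS_Task 2 = 7−5 = 2
LF_Task 1 = min(LS_Task 3=7, LS_Task 4=17) = 7; LS_Task 1 = 7−7 = 0
Slack_Task 2 = LS_Task 2 − ES_Task 2 = 2 − 0 = 2

2 hours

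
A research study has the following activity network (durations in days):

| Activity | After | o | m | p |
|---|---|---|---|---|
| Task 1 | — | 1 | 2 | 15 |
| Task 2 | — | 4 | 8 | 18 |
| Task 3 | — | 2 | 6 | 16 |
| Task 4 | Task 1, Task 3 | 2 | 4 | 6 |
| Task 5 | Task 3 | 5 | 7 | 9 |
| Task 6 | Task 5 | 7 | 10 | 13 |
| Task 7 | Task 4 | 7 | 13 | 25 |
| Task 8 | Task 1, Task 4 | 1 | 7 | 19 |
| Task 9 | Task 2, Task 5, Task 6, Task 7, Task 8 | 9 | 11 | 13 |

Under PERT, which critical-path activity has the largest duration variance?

te_Task 1 = (1 + 4·2 + 15)/6 = 24/6 = 4; σ²_Task 1 = ((15−1)/6)² = 5.444
te_Task 2 = (4 + 4·8 + 18)/6 = 54/6 = 9; σ²_Task 2 = ((18−4)/6)² = 5.444
te_Task 3 = (2 + 4·6 + 16)/6 = 42/6 = 7; σ²_Task 3 = ((16−2)/6)² = 5.444
te_Task 4 = (2 + 4·4 + 6)/6 = 24/6 = 4; σ²_Task 4 = ((6−2)/6)² = 0.444
te_Task 5 = (5 + 4·7 + 9)/6 = 42/6 = 7; σ²_Task 5 = ((9−5)/6)² = 0.444
te_Task 6 = (7 + 4·10 + 13)/6 = 60/6 = 10; σ²_Task 6 = ((13−7)/6)² = 1.000
te_Task 7 = (7 + 4·13 + 25)/6 = 84/6 = 14; σ²_Task 7 = ((25−7)/6)² = 9.000
te_Task 8 = (1 + 4·7 + 19)/6 = 48/6 = 8; σ²_Task 8 = ((19−1)/6)² = 9.000
te_Task 9 = (9 + 4·11 + 13)/6 = 66/6 = 11; σ²_Task 9 = ((13−9)/6)² = 0.444

Forward pass:
ES_Task 1 = 0; EF_Task 1 = 4
ES_Task 2 = 0; EF_Task 2 = 9
ES_Task 3 = 0; EF_Task 3 = 7
ES_Task 4 = max(EF_Task 1=4, EF_Task 3=7) = 7; EF_Task 4 = 7+4 = 11
ES_Task 5 = 7; EF_Task 5 = 7+7 = 14
ES_Task 6 = 14; EF_Task 6 = 14+10 = 24
ES_Task 7 = 11; EF_Task 7 = 11+14 = 25
ES_Task 8 = max(EF_Task 1=4, EF_Task 4=11) = 11; EF_Task 8 = 11+8 = 19
ES_Task 9 = max(EF_Task 2=9, EF_Task 5=14, EF_Task 6=24, EF_Task 7=25, EF_Task 8=19) = 25; EF_Task 9 = 25+11 = 36
Expected project duration μ = 36 days. Critical path: Task 3 → Task 4 → Task 7 → Task 9.

Variances on critical path: σ²_Task 3=5.444, σ²_Task 4=0.444, σ²_Task 7=9.000, σ²_Task 9=0.444.
Largest is σ²_Task 7 = 9.000.

Task 7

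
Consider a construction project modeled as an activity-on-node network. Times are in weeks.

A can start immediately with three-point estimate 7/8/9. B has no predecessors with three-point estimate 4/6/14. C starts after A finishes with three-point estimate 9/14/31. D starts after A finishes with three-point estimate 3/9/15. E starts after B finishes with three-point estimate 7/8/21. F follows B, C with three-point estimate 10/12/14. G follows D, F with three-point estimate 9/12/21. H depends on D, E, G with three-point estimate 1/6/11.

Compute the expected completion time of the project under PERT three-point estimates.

te_A = (7 + 4·8 + 9)/6 = 48/6 = 8
te_B = (4 + 4·6 + 14)/6 = 42/6 = 7
te_C = (9 + 4·14 + 31)/6 = 96/6 = 16
te_D = (3 + 4·9 + 15)/6 = 54/6 = 9
te_E = (7 + 4·8 + 21)/6 = 60/6 = 10
te_F = (10 + 4·12 + 14)/6 = 72/6 = 12
te_G = (9 + 4·12 + 21)/6 = 78/6 = 13
te_H = (1 + 4·6 + 11)/6 = 36/6 = 6

Forward pass:
ES_A = 0; EF_A = 8
ES_B = 0; EF_B = 7
ES_C = 8; EF_C = 8+16 = 24
ES_D = 8; EF_D = 8+9 = 17
ES_E = 7; EF_E = 7+10 = 17
ES_F = max(EF_B=7, EF_C=24) = 24; EF_F = 24+12 = 36
ES_G = max(EF_D=17, EF_F=36) = 36; EF_G = 36+13 = 49
ES_H = max(EF_D=17, EF_E=17, EF_G=49) = 49; EF_H = 49+6 = 55
Expected project duration μ = 55 weeks. Critical path: A → C → F → G → H.

55 weeks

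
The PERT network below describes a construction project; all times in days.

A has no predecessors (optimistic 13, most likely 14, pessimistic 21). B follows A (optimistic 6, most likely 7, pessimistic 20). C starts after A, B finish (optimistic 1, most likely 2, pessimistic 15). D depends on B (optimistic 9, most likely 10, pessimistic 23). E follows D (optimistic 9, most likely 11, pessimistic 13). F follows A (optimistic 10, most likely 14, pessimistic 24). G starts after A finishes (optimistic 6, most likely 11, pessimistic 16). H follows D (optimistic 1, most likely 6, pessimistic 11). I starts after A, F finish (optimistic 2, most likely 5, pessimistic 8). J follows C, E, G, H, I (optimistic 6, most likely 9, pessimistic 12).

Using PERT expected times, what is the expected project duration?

56 days

te_A = (13 + 4·14 + 21)/6 = 90/6 = 15
te_B = (6 + 4·7 + 20)/6 = 54/6 = 9
te_C = (1 + 4·2 + 15)/6 = 24/6 = 4
te_D = (9 + 4·10 + 23)/6 = 72/6 = 12
te_E = (9 + 4·11 + 13)/6 = 66/6 = 11
te_F = (10 + 4·14 + 24)/6 = 90/6 = 15
te_G = (6 + 4·11 + 16)/6 = 66/6 = 11
te_H = (1 + 4·6 + 11)/6 = 36/6 = 6
te_I = (2 + 4·5 + 8)/6 = 30/6 = 5
te_J = (6 + 4·9 + 12)/6 = 54/6 = 9

Forward pass:
ES_A = 0; EF_A = 15
ES_B = 15; EF_B = 15+9 = 24
ES_C = max(EF_A=15, EF_B=24) = 24; EF_C = 24+4 = 28
ES_D = 24; EF_D = 24+12 = 36
ES_E = 36; EF_E = 36+11 = 47
ES_F = 15; EF_F = 15+15 = 30
ES_G = 15; EF_G = 15+11 = 26
ES_H = 36; EF_H = 36+6 = 42
ES_I = max(EF_A=15, EF_F=30) = 30; EF_I = 30+5 = 35
ES_J = max(EF_C=28, EF_E=47, EF_G=26, EF_H=42, EF_I=35) = 47; EF_J = 47+9 = 56
Expected project duration μ = 56 days. Critical path: A → B → D → E → J.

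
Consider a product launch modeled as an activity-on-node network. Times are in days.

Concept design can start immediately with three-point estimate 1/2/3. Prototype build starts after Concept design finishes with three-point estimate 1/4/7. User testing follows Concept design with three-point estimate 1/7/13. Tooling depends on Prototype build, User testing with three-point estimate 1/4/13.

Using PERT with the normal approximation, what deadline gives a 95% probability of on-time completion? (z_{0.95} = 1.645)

18.7 days

te_Concept design = (1 + 4·2 + 3)/6 = 12/6 = 2; σ²_Concept design = ((3−1)/6)² = 0.111
te_Prototype build = (1 + 4·4 + 7)/6 = 24/6 = 4; σ²_Prototype build = ((7−1)/6)² = 1.000
te_User testing = (1 + 4·7 + 13)/6 = 42/6 = 7; σ²_User testing = ((13−1)/6)² = 4.000
te_Tooling = (1 + 4·4 + 13)/6 = 30/6 = 5; σ²_Tooling = ((13−1)/6)² = 4.000

Forward pass:
ES_Concept design = 0; EF_Concept design = 2
ES_Prototype build = 2; EF_Prototype build = 2+4 = 6
ES_User testing = 2; EF_User testing = 2+7 = 9
ES_Tooling = max(EF_Prototype build=6, EF_User testing=9) = 9; EF_Tooling = 9+5 = 14
Expected project duration μ = 14 days. Critical path: Concept design → User testing → Tooling.

Variance along critical path = 0.111 + 4.000 + 4.000 = 8.111; σ = 2.848 days.
D = μ + z·σ = 14 + 1.645·2.848 = 18.7 days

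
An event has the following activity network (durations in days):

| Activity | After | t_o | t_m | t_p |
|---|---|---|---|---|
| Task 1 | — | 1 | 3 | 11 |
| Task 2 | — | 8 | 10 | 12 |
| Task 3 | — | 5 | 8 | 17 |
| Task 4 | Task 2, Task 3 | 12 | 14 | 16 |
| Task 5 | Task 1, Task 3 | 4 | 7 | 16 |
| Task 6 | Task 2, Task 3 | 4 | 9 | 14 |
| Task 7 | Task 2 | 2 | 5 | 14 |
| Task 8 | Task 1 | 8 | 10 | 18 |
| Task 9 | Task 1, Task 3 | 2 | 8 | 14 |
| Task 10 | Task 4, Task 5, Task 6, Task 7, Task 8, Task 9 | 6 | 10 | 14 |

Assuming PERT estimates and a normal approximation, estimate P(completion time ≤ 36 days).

0.890

te_Task 1 = (1 + 4·3 + 11)/6 = 24/6 = 4; σ²_Task 1 = ((11−1)/6)² = 2.778
te_Task 2 = (8 + 4·10 + 12)/6 = 60/6 = 10; σ²_Task 2 = ((12−8)/6)² = 0.444
te_Task 3 = (5 + 4·8 + 17)/6 = 54/6 = 9; σ²_Task 3 = ((17−5)/6)² = 4.000
te_Task 4 = (12 + 4·14 + 16)/6 = 84/6 = 14; σ²_Task 4 = ((16−12)/6)² = 0.444
te_Task 5 = (4 + 4·7 + 16)/6 = 48/6 = 8; σ²_Task 5 = ((16−4)/6)² = 4.000
te_Task 6 = (4 + 4·9 + 14)/6 = 54/6 = 9; σ²_Task 6 = ((14−4)/6)² = 2.778
te_Task 7 = (2 + 4·5 + 14)/6 = 36/6 = 6; σ²_Task 7 = ((14−2)/6)² = 4.000
te_Task 8 = (8 + 4·10 + 18)/6 = 66/6 = 11; σ²_Task 8 = ((18−8)/6)² = 2.778
te_Task 9 = (2 + 4·8 + 14)/6 = 48/6 = 8; σ²_Task 9 = ((14−2)/6)² = 4.000
te_Task 10 = (6 + 4·10 + 14)/6 = 60/6 = 10; σ²_Task 10 = ((14−6)/6)² = 1.778

Forward pass:
ES_Task 1 = 0; EF_Task 1 = 4
ES_Task 2 = 0; EF_Task 2 = 10
ES_Task 3 = 0; EF_Task 3 = 9
ES_Task 4 = max(EF_Task 2=10, EF_Task 3=9) = 10; EF_Task 4 = 10+14 = 24
ES_Task 5 = max(EF_Task 1=4, EF_Task 3=9) = 9; EF_Task 5 = 9+8 = 17
ES_Task 6 = max(EF_Task 2=10, EF_Task 3=9) = 10; EF_Task 6 = 10+9 = 19
ES_Task 7 = 10; EF_Task 7 = 10+6 = 16
ES_Task 8 = 4; EF_Task 8 = 4+11 = 15
ES_Task 9 = max(EF_Task 1=4, EF_Task 3=9) = 9; EF_Task 9 = 9+8 = 17
ES_Task 10 = max(EF_Task 4=24, EF_Task 5=17, EF_Task 6=19, EF_Task 7=16, EF_Task 8=15, EF_Task 9=17) = 24; EF_Task 10 = 24+10 = 34
Expected project duration μ = 34 days. Critical path: Task 2 → Task 4 → Task 10.

Variance along critical path = 0.444 + 0.444 + 1.778 = 2.667; σ = √2.667 = 1.633 days.
Z = (36 − 34) / 1.633 = 1.225
P(T ≤ 36) = Φ(1.225) ≈ 0.890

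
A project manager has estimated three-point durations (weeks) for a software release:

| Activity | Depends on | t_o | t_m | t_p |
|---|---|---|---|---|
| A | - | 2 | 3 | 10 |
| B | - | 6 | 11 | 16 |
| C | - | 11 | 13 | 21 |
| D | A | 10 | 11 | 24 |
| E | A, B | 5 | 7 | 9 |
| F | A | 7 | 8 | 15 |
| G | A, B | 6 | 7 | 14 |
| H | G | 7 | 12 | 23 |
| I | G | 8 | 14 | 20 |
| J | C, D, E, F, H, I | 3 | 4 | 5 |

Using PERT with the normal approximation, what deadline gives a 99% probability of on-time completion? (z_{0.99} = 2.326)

te_A = (2 + 4·3 + 10)/6 = 24/6 = 4; σ²_A = ((10−2)/6)² = 1.778
te_B = (6 + 4·11 + 16)/6 = 66/6 = 11; σ²_B = ((16−6)/6)² = 2.778
te_C = (11 + 4·13 + 21)/6 = 84/6 = 14; σ²_C = ((21−11)/6)² = 2.778
te_D = (10 + 4·11 + 24)/6 = 78/6 = 13; σ²_D = ((24−10)/6)² = 5.444
te_E = (5 + 4·7 + 9)/6 = 42/6 = 7; σ²_E = ((9−5)/6)² = 0.444
te_F = (7 + 4·8 + 15)/6 = 54/6 = 9; σ²_F = ((15−7)/6)² = 1.778
te_G = (6 + 4·7 + 14)/6 = 48/6 = 8; σ²_G = ((14−6)/6)² = 1.778
te_H = (7 + 4·12 + 23)/6 = 78/6 = 13; σ²_H = ((23−7)/6)² = 7.111
te_I = (8 + 4·14 + 20)/6 = 84/6 = 14; σ²_I = ((20−8)/6)² = 4.000
te_J = (3 + 4·4 + 5)/6 = 24/6 = 4; σ²_J = ((5−3)/6)² = 0.111

Forward pass:
ES_A = 0; EF_A = 4
ES_B = 0; EF_B = 11
ES_C = 0; EF_C = 14
ES_D = 4; EF_D = 4+13 = 17
ES_E = max(EF_A=4, EF_B=11) = 11; EF_E = 11+7 = 18
ES_F = 4; EF_F = 4+9 = 13
ES_G = max(EF_A=4, EF_B=11) = 11; EF_G = 11+8 = 19
ES_H = 19; EF_H = 19+13 = 32
ES_I = 19; EF_I = 19+14 = 33
ES_J = max(EF_C=14, EF_D=17, EF_E=18, EF_F=13, EF_H=32, EF_I=33) = 33; EF_J = 33+4 = 37
Expected project duration μ = 37 weeks. Critical path: B → G → I → J.

Variance along critical path = 2.778 + 1.778 + 4.000 + 0.111 = 8.667; σ = 2.944 weeks.
D = μ + z·σ = 37 + 2.326·2.944 = 43.8 weeks

43.8 weeks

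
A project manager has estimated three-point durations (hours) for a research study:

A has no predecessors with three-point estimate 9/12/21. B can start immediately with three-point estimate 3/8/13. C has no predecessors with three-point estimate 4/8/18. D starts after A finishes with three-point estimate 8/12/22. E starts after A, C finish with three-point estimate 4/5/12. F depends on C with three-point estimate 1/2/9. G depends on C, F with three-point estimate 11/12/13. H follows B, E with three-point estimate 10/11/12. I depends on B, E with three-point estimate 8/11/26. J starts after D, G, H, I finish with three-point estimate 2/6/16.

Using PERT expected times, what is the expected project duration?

39 hours

te_A = (9 + 4·12 + 21)/6 = 78/6 = 13
te_B = (3 + 4·8 + 13)/6 = 48/6 = 8
te_C = (4 + 4·8 + 18)/6 = 54/6 = 9
te_D = (8 + 4·12 + 22)/6 = 78/6 = 13
te_E = (4 + 4·5 + 12)/6 = 36/6 = 6
te_F = (1 + 4·2 + 9)/6 = 18/6 = 3
te_G = (11 + 4·12 + 13)/6 = 72/6 = 12
te_H = (10 + 4·11 + 12)/6 = 66/6 = 11
te_I = (8 + 4·11 + 26)/6 = 78/6 = 13
te_J = (2 + 4·6 + 16)/6 = 42/6 = 7

Forward pass:
ES_A = 0; EF_A = 13
ES_B = 0; EF_B = 8
ES_C = 0; EF_C = 9
ES_D = 13; EF_D = 13+13 = 26
ES_E = max(EF_A=13, EF_C=9) = 13; EF_E = 13+6 = 19
ES_F = 9; EF_F = 9+3 = 12
ES_G = max(EF_C=9, EF_F=12) = 12; EF_G = 12+12 = 24
ES_H = max(EF_B=8, EF_E=19) = 19; EF_H = 19+11 = 30
ES_I = max(EF_B=8, EF_E=19) = 19; EF_I = 19+13 = 32
ES_J = max(EF_D=26, EF_G=24, EF_H=30, EF_I=32) = 32; EF_J = 32+7 = 39
Expected project duration μ = 39 hours. Critical path: A → E → I → J.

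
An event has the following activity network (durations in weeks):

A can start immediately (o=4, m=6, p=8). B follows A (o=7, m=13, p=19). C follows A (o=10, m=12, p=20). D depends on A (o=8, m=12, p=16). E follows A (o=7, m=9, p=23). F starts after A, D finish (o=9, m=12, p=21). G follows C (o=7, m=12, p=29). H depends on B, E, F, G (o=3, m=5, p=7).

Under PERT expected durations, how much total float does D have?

2 weeks

te_A = (4 + 4·6 + 8)/6 = 36/6 = 6
te_B = (7 + 4·13 + 19)/6 = 78/6 = 13
te_C = (10 + 4·12 + 20)/6 = 78/6 = 13
te_D = (8 + 4·12 + 16)/6 = 72/6 = 12
te_E = (7 + 4·9 + 23)/6 = 66/6 = 11
te_F = (9 + 4·12 + 21)/6 = 78/6 = 13
te_G = (7 + 4·12 + 29)/6 = 84/6 = 14
te_H = (3 + 4·5 + 7)/6 = 30/6 = 5

Forward pass:
ES_A = 0; EF_A = 6
ES_B = 6; EF_B = 6+13 = 19
ES_C = 6; EF_C = 6+13 = 19
ES_D = 6; EF_D = 6+12 = 18
ES_E = 6; EF_E = 6+11 = 17
ES_F = max(EF_A=6, EF_D=18) = 18; EF_F = 18+13 = 31
ES_G = 19; EF_G = 19+14 = 33
ES_H = max(EF_B=19, EF_E=17, EF_F=31, EF_G=33) = 33; EF_H = 33+5 = 38
Expected project duration μ = 38 weeks. Critical path: A → C → G → H.

Backward pass:
LF_H = 38; LS_H = 38−5 = 33
LF_G = LS_H = 33; LS_G = 33−14 = 19
LF_F = LS_H = 33; LS_F = 33−13 = 20
LF_E = LS_H = 33; LS_E = 33−11 = 22
LF_D = LS_F = 20; LS_D = 20−12 = 8
LF_C = LS_G = 19; LS_C = 19−13 = 6
LF_B = LS_H = 33; LS_B = 33−13 = 20
LF_A = min(LS_B=20, LS_C=6, LS_D=8, LS_E=22, LS_F=20) = 6; LS_A = 6−6 = 0
Slack_D = LS_D − ES_D = 8 − 6 = 2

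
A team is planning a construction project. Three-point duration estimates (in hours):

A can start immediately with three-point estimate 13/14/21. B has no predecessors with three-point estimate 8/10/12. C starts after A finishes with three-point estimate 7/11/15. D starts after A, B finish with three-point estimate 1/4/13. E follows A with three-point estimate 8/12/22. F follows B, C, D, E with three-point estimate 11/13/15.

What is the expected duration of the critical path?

41 hours

te_A = (13 + 4·14 + 21)/6 = 90/6 = 15
te_B = (8 + 4·10 + 12)/6 = 60/6 = 10
te_C = (7 + 4·11 + 15)/6 = 66/6 = 11
te_D = (1 + 4·4 + 13)/6 = 30/6 = 5
te_E = (8 + 4·12 + 22)/6 = 78/6 = 13
te_F = (11 + 4·13 + 15)/6 = 78/6 = 13

Forward pass:
ES_A = 0; EF_A = 15
ES_B = 0; EF_B = 10
ES_C = 15; EF_C = 15+11 = 26
ES_D = max(EF_A=15, EF_B=10) = 15; EF_D = 15+5 = 20
ES_E = 15; EF_E = 15+13 = 28
ES_F = max(EF_B=10, EF_C=26, EF_D=20, EF_E=28) = 28; EF_F = 28+13 = 41
Expected project duration μ = 41 hours. Critical path: A → E → F.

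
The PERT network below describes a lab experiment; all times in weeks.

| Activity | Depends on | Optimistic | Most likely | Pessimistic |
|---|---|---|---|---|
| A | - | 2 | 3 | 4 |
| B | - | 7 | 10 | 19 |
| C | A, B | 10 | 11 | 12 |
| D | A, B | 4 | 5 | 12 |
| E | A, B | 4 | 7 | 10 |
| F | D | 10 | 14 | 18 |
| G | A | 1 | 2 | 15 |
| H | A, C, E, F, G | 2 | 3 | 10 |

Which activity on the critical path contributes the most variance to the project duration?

te_A = (2 + 4·3 + 4)/6 = 18/6 = 3; σ²_A = ((4−2)/6)² = 0.111
te_B = (7 + 4·10 + 19)/6 = 66/6 = 11; σ²_B = ((19−7)/6)² = 4.000
te_C = (10 + 4·11 + 12)/6 = 66/6 = 11; σ²_C = ((12−10)/6)² = 0.111
te_D = (4 + 4·5 + 12)/6 = 36/6 = 6; σ²_D = ((12−4)/6)² = 1.778
te_E = (4 + 4·7 + 10)/6 = 42/6 = 7; σ²_E = ((10−4)/6)² = 1.000
te_F = (10 + 4·14 + 18)/6 = 84/6 = 14; σ²_F = ((18−10)/6)² = 1.778
te_G = (1 + 4·2 + 15)/6 = 24/6 = 4; σ²_G = ((15−1)/6)² = 5.444
te_H = (2 + 4·3 + 10)/6 = 24/6 = 4; σ²_H = ((10−2)/6)² = 1.778

Forward pass:
ES_A = 0; EF_A = 3
ES_B = 0; EF_B = 11
ES_C = max(EF_A=3, EF_B=11) = 11; EF_C = 11+11 = 22
ES_D = max(EF_A=3, EF_B=11) = 11; EF_D = 11+6 = 17
ES_E = max(EF_A=3, EF_B=11) = 11; EF_E = 11+7 = 18
ES_F = 17; EF_F = 17+14 = 31
ES_G = 3; EF_G = 3+4 = 7
ES_H = max(EF_A=3, EF_C=22, EF_E=18, EF_F=31, EF_G=7) = 31; EF_H = 31+4 = 35
Expected project duration μ = 35 weeks. Critical path: B → D → F → H.

Variances on critical path: σ²_B=4.000, σ²_D=1.778, σ²_F=1.778, σ²_H=1.778.
Largest is σ²_B = 4.000.

B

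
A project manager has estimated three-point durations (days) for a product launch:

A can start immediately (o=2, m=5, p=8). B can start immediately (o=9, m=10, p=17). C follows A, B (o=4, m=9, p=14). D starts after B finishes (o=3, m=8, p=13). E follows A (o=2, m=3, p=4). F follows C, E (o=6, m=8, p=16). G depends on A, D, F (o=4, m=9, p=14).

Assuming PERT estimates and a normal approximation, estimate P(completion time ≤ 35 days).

0.173

te_A = (2 + 4·5 + 8)/6 = 30/6 = 5; σ²_A = ((8−2)/6)² = 1.000
te_B = (9 + 4·10 + 17)/6 = 66/6 = 11; σ²_B = ((17−9)/6)² = 1.778
te_C = (4 + 4·9 + 14)/6 = 54/6 = 9; σ²_C = ((14−4)/6)² = 2.778
te_D = (3 + 4·8 + 13)/6 = 48/6 = 8; σ²_D = ((13−3)/6)² = 2.778
te_E = (2 + 4·3 + 4)/6 = 18/6 = 3; σ²_E = ((4−2)/6)² = 0.111
te_F = (6 + 4·8 + 16)/6 = 54/6 = 9; σ²_F = ((16−6)/6)² = 2.778
te_G = (4 + 4·9 + 14)/6 = 54/6 = 9; σ²_G = ((14−4)/6)² = 2.778

Forward pass:
ES_A = 0; EF_A = 5
ES_B = 0; EF_B = 11
ES_C = max(EF_A=5, EF_B=11) = 11; EF_C = 11+9 = 20
ES_D = 11; EF_D = 11+8 = 19
ES_E = 5; EF_E = 5+3 = 8
ES_F = max(EF_C=20, EF_E=8) = 20; EF_F = 20+9 = 29
ES_G = max(EF_A=5, EF_D=19, EF_F=29) = 29; EF_G = 29+9 = 38
Expected project duration μ = 38 days. Critical path: B → C → F → G.

Variance along critical path = 1.778 + 2.778 + 2.778 + 2.778 = 10.111; σ = √10.111 = 3.180 days.
Z = (35 − 38) / 3.180 = -0.943
P(T ≤ 35) = Φ(-0.943) ≈ 0.173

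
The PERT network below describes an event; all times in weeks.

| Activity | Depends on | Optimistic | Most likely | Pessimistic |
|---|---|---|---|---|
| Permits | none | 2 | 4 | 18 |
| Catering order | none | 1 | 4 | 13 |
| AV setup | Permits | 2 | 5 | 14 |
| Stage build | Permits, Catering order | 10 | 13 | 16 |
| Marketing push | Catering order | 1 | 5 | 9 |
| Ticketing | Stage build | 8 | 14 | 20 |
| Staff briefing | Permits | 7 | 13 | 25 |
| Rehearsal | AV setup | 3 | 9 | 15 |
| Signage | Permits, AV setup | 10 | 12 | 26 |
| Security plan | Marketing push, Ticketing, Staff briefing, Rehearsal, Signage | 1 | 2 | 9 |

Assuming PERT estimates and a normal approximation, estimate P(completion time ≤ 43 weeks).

te_Permits = (2 + 4·4 + 18)/6 = 36/6 = 6; σ²_Permits = ((18−2)/6)² = 7.111
te_Catering order = (1 + 4·4 + 13)/6 = 30/6 = 5; σ²_Catering order = ((13−1)/6)² = 4.000
te_AV setup = (2 + 4·5 + 14)/6 = 36/6 = 6; σ²_AV setup = ((14−2)/6)² = 4.000
te_Stage build = (10 + 4·13 + 16)/6 = 78/6 = 13; σ²_Stage build = ((16−10)/6)² = 1.000
te_Marketing push = (1 + 4·5 + 9)/6 = 30/6 = 5; σ²_Marketing push = ((9−1)/6)² = 1.778
te_Ticketing = (8 + 4·14 + 20)/6 = 84/6 = 14; σ²_Ticketing = ((20−8)/6)² = 4.000
te_Staff briefing = (7 + 4·13 + 25)/6 = 84/6 = 14; σ²_Staff briefing = ((25−7)/6)² = 9.000
te_Rehearsal = (3 + 4·9 + 15)/6 = 54/6 = 9; σ²_Rehearsal = ((15−3)/6)² = 4.000
te_Signage = (10 + 4·12 + 26)/6 = 84/6 = 14; σ²_Signage = ((26−10)/6)² = 7.111
te_Security plan = (1 + 4·2 + 9)/6 = 18/6 = 3; σ²_Security plan = ((9−1)/6)² = 1.778

Forward pass:
ES_Permits = 0; EF_Permits = 6
ES_Catering order = 0; EF_Catering order = 5
ES_AV setup = 6; EF_AV setup = 6+6 = 12
ES_Stage build = max(EF_Permits=6, EF_Catering order=5) = 6; EF_Stage build = 6+13 = 19
ES_Marketing push = 5; EF_Marketing push = 5+5 = 10
ES_Ticketing = 19; EF_Ticketing = 19+14 = 33
ES_Staff briefing = 6; EF_Staff briefing = 6+14 = 20
ES_Rehearsal = 12; EF_Rehearsal = 12+9 = 21
ES_Signage = max(EF_Permits=6, EF_AV setup=12) = 12; EF_Signage = 12+14 = 26
ES_Security plan = max(EF_Marketing push=10, EF_Ticketing=33, EF_Staff briefing=20, EF_Rehearsal=21, EF_Signage=26) = 33; EF_Security plan = 33+3 = 36
Expected project duration μ = 36 weeks. Critical path: Permits → Stage build → Ticketing → Security plan.

Variance along critical path = 7.111 + 1.000 + 4.000 + 1.778 = 13.889; σ = √13.889 = 3.727 weeks.
Z = (43 − 36) / 3.727 = 1.878
P(T ≤ 43) = Φ(1.878) ≈ 0.970

0.970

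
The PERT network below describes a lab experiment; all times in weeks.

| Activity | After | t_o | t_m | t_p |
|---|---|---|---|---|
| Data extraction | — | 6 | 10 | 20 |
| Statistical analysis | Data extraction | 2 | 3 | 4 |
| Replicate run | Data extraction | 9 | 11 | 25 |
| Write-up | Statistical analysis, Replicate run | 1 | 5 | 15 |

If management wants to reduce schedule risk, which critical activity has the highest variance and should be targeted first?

te_Data extraction = (6 + 4·10 + 20)/6 = 66/6 = 11; σ²_Data extraction = ((20−6)/6)² = 5.444
te_Statistical analysis = (2 + 4·3 + 4)/6 = 18/6 = 3; σ²_Statistical analysis = ((4−2)/6)² = 0.111
te_Replicate run = (9 + 4·11 + 25)/6 = 78/6 = 13; σ²_Replicate run = ((25−9)/6)² = 7.111
te_Write-up = (1 + 4·5 + 15)/6 = 36/6 = 6; σ²_Write-up = ((15−1)/6)² = 5.444

Forward pass:
ES_Data extraction = 0; EF_Data extraction = 11
ES_Statistical analysis = 11; EF_Statistical analysis = 11+3 = 14
ES_Replicate run = 11; EF_Replicate run = 11+13 = 24
ES_Write-up = max(EF_Statistical analysis=14, EF_Replicate run=24) = 24; EF_Write-up = 24+6 = 30
Expected project duration μ = 30 weeks. Critical path: Data extraction → Replicate run → Write-up.

Variances on critical path: σ²_Data extraction=5.444, σ²_Replicate run=7.111, σ²_Write-up=5.444.
Largest is σ²_Replicate run = 7.111.

Replicate run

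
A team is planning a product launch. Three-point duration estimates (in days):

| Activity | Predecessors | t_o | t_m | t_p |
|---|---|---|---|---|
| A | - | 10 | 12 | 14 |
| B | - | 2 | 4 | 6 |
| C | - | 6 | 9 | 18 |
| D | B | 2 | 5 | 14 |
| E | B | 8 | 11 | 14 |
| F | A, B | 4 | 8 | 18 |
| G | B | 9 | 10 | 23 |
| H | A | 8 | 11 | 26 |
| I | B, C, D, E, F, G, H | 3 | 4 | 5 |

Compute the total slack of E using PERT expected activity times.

10 days

te_A = (10 + 4·12 + 14)/6 = 72/6 = 12
te_B = (2 + 4·4 + 6)/6 = 24/6 = 4
te_C = (6 + 4·9 + 18)/6 = 60/6 = 10
te_D = (2 + 4·5 + 14)/6 = 36/6 = 6
te_E = (8 + 4·11 + 14)/6 = 66/6 = 11
te_F = (4 + 4·8 + 18)/6 = 54/6 = 9
te_G = (9 + 4·10 + 23)/6 = 72/6 = 12
te_H = (8 + 4·11 + 26)/6 = 78/6 = 13
te_I = (3 + 4·4 + 5)/6 = 24/6 = 4

Forward pass:
ES_A = 0; EF_A = 12
ES_B = 0; EF_B = 4
ES_C = 0; EF_C = 10
ES_D = 4; EF_D = 4+6 = 10
ES_E = 4; EF_E = 4+11 = 15
ES_F = max(EF_A=12, EF_B=4) = 12; EF_F = 12+9 = 21
ES_G = 4; EF_G = 4+12 = 16
ES_H = 12; EF_H = 12+13 = 25
ES_I = max(EF_B=4, EF_C=10, EF_D=10, EF_E=15, EF_F=21, EF_G=16, EF_H=25) = 25; EF_I = 25+4 = 29
Expected project duration μ = 29 days. Critical path: A → H → I.

Backward pass:
LF_I = 29; LS_I = 29−4 = 25
LF_H = LS_I = 25; LS_H = 25−13 = 12
LF_G = LS_I = 25; LS_G = 25−12 = 13
LF_F = LS_I = 25; LS_F = 25−9 = 16
LF_E = LS_I = 25; LS_E = 25−11 = 14
LF_D = LS_I = 25; LS_D = 25−6 = 19
LF_C = LS_I = 25; LS_C = 25−10 = 15
LF_B = min(LS_D=19, LS_E=14, LS_F=16, LS_G=13, LS_I=25) = 13; LS_B = 13−4 = 9
LF_A = min(LS_F=16, LS_H=12) = 12; LS_A = 12−12 = 0
Slack_E = LS_E − ES_E = 14 − 4 = 10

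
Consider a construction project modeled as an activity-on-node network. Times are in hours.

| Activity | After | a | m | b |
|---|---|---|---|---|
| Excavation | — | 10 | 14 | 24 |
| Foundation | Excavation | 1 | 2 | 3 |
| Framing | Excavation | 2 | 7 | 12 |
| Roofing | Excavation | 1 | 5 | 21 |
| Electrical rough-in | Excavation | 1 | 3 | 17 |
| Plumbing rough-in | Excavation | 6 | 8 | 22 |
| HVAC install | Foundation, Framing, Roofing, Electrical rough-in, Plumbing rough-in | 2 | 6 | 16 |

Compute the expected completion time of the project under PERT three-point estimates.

te_Excavation = (10 + 4·14 + 24)/6 = 90/6 = 15
te_Foundation = (1 + 4·2 + 3)/6 = 12/6 = 2
te_Framing = (2 + 4·7 + 12)/6 = 42/6 = 7
te_Roofing = (1 + 4·5 + 21)/6 = 42/6 = 7
te_Electrical rough-in = (1 + 4·3 + 17)/6 = 30/6 = 5
te_Plumbing rough-in = (6 + 4·8 + 22)/6 = 60/6 = 10
te_HVAC install = (2 + 4·6 + 16)/6 = 42/6 = 7

Forward pass:
ES_Excavation = 0; EF_Excavation = 15
ES_Foundation = 15; EF_Foundation = 15+2 = 17
ES_Framing = 15; EF_Framing = 15+7 = 22
ES_Roofing = 15; EF_Roofing = 15+7 = 22
ES_Electrical rough-in = 15; EF_Electrical rough-in = 15+5 = 20
ES_Plumbing rough-in = 15; EF_Plumbing rough-in = 15+10 = 25
ES_HVAC install = max(EF_Foundation=17, EF_Framing=22, EF_Roofing=22, EF_Electrical rough-in=20, EF_Plumbing rough-in=25) = 25; EF_HVAC install = 25+7 = 32
Expected project duration μ = 32 hours. Critical path: Excavation → Plumbing rough-in → HVAC install.

32 hours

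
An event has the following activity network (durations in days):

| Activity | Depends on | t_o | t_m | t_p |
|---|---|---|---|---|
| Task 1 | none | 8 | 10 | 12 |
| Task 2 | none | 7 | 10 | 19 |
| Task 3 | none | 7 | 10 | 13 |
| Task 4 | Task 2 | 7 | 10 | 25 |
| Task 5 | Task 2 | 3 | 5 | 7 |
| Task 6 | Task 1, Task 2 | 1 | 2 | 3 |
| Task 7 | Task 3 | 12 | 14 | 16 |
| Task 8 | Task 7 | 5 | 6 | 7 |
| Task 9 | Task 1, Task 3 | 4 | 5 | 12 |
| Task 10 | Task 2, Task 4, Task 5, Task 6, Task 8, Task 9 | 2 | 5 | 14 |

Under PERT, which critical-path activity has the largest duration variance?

Task 10

te_Task 1 = (8 + 4·10 + 12)/6 = 60/6 = 10; σ²_Task 1 = ((12−8)/6)² = 0.444
te_Task 2 = (7 + 4·10 + 19)/6 = 66/6 = 11; σ²_Task 2 = ((19−7)/6)² = 4.000
te_Task 3 = (7 + 4·10 + 13)/6 = 60/6 = 10; σ²_Task 3 = ((13−7)/6)² = 1.000
te_Task 4 = (7 + 4·10 + 25)/6 = 72/6 = 12; σ²_Task 4 = ((25−7)/6)² = 9.000
te_Task 5 = (3 + 4·5 + 7)/6 = 30/6 = 5; σ²_Task 5 = ((7−3)/6)² = 0.444
te_Task 6 = (1 + 4·2 + 3)/6 = 12/6 = 2; σ²_Task 6 = ((3−1)/6)² = 0.111
te_Task 7 = (12 + 4·14 + 16)/6 = 84/6 = 14; σ²_Task 7 = ((16−12)/6)² = 0.444
te_Task 8 = (5 + 4·6 + 7)/6 = 36/6 = 6; σ²_Task 8 = ((7−5)/6)² = 0.111
te_Task 9 = (4 + 4·5 + 12)/6 = 36/6 = 6; σ²_Task 9 = ((12−4)/6)² = 1.778
te_Task 10 = (2 + 4·5 + 14)/6 = 36/6 = 6; σ²_Task 10 = ((14−2)/6)² = 4.000

Forward pass:
ES_Task 1 = 0; EF_Task 1 = 10
ES_Task 2 = 0; EF_Task 2 = 11
ES_Task 3 = 0; EF_Task 3 = 10
ES_Task 4 = 11; EF_Task 4 = 11+12 = 23
ES_Task 5 = 11; EF_Task 5 = 11+5 = 16
ES_Task 6 = max(EF_Task 1=10, EF_Task 2=11) = 11; EF_Task 6 = 11+2 = 13
ES_Task 7 = 10; EF_Task 7 = 10+14 = 24
ES_Task 8 = 24; EF_Task 8 = 24+6 = 30
ES_Task 9 = max(EF_Task 1=10, EF_Task 3=10) = 10; EF_Task 9 = 10+6 = 16
ES_Task 10 = max(EF_Task 2=11, EF_Task 4=23, EF_Task 5=16, EF_Task 6=13, EF_Task 8=30, EF_Task 9=16) = 30; EF_Task 10 = 30+6 = 36
Expected project duration μ = 36 days. Critical path: Task 3 → Task 7 → Task 8 → Task 10.

Variances on critical path: σ²_Task 3=1.000, σ²_Task 7=0.444, σ²_Task 8=0.111, σ²_Task 10=4.000.
Largest is σ²_Task 10 = 4.000.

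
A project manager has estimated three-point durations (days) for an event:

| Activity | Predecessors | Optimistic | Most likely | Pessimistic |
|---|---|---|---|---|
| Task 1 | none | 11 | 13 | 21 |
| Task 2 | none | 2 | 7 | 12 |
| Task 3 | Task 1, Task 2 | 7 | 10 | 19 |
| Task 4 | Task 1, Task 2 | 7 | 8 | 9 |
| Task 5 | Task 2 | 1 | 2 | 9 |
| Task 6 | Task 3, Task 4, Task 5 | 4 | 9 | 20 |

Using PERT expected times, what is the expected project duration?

te_Task 1 = (11 + 4·13 + 21)/6 = 84/6 = 14
te_Task 2 = (2 + 4·7 + 12)/6 = 42/6 = 7
te_Task 3 = (7 + 4·10 + 19)/6 = 66/6 = 11
te_Task 4 = (7 + 4·8 + 9)/6 = 48/6 = 8
te_Task 5 = (1 + 4·2 + 9)/6 = 18/6 = 3
te_Task 6 = (4 + 4·9 + 20)/6 = 60/6 = 10

Forward pass:
ES_Task 1 = 0; EF_Task 1 = 14
ES_Task 2 = 0; EF_Task 2 = 7
ES_Task 3 = max(EF_Task 1=14, EF_Task 2=7) = 14; EF_Task 3 = 14+11 = 25
ES_Task 4 = max(EF_Task 1=14, EF_Task 2=7) = 14; EF_Task 4 = 14+8 = 22
ES_Task 5 = 7; EF_Task 5 = 7+3 = 10
ES_Task 6 = max(EF_Task 3=25, EF_Task 4=22, EF_Task 5=10) = 25; EF_Task 6 = 25+10 = 35
Expected project duration μ = 35 days. Critical path: Task 1 → Task 3 → Task 6.

35 days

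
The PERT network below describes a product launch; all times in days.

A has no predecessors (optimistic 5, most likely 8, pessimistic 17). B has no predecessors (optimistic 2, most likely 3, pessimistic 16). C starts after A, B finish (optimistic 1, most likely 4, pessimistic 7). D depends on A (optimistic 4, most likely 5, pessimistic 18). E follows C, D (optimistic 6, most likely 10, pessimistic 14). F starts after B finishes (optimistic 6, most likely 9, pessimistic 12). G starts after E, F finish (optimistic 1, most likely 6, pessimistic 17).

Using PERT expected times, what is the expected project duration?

33 days

te_A = (5 + 4·8 + 17)/6 = 54/6 = 9
te_B = (2 + 4·3 + 16)/6 = 30/6 = 5
te_C = (1 + 4·4 + 7)/6 = 24/6 = 4
te_D = (4 + 4·5 + 18)/6 = 42/6 = 7
te_E = (6 + 4·10 + 14)/6 = 60/6 = 10
te_F = (6 + 4·9 + 12)/6 = 54/6 = 9
te_G = (1 + 4·6 + 17)/6 = 42/6 = 7

Forward pass:
ES_A = 0; EF_A = 9
ES_B = 0; EF_B = 5
ES_C = max(EF_A=9, EF_B=5) = 9; EF_C = 9+4 = 13
ES_D = 9; EF_D = 9+7 = 16
ES_E = max(EF_C=13, EF_D=16) = 16; EF_E = 16+10 = 26
ES_F = 5; EF_F = 5+9 = 14
ES_G = max(EF_E=26, EF_F=14) = 26; EF_G = 26+7 = 33
Expected project duration μ = 33 days. Critical path: A → D → E → G.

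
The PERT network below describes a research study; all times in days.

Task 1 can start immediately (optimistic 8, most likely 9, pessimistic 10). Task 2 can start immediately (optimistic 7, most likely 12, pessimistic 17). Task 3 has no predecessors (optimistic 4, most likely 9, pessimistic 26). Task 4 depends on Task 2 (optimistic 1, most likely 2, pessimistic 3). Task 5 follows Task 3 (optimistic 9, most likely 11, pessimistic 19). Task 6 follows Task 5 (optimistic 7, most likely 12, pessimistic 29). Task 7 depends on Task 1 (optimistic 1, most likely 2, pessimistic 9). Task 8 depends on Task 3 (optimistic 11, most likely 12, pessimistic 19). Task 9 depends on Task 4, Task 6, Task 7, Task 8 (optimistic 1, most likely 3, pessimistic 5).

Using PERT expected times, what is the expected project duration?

te_Task 1 = (8 + 4·9 + 10)/6 = 54/6 = 9
te_Task 2 = (7 + 4·12 + 17)/6 = 72/6 = 12
te_Task 3 = (4 + 4·9 + 26)/6 = 66/6 = 11
te_Task 4 = (1 + 4·2 + 3)/6 = 12/6 = 2
te_Task 5 = (9 + 4·11 + 19)/6 = 72/6 = 12
te_Task 6 = (7 + 4·12 + 29)/6 = 84/6 = 14
te_Task 7 = (1 + 4·2 + 9)/6 = 18/6 = 3
te_Task 8 = (11 + 4·12 + 19)/6 = 78/6 = 13
te_Task 9 = (1 + 4·3 + 5)/6 = 18/6 = 3

Forward pass:
ES_Task 1 = 0; EF_Task 1 = 9
ES_Task 2 = 0; EF_Task 2 = 12
ES_Task 3 = 0; EF_Task 3 = 11
ES_Task 4 = 12; EF_Task 4 = 12+2 = 14
ES_Task 5 = 11; EF_Task 5 = 11+12 = 23
ES_Task 6 = 23; EF_Task 6 = 23+14 = 37
ES_Task 7 = 9; EF_Task 7 = 9+3 = 12
ES_Task 8 = 11; EF_Task 8 = 11+13 = 24
ES_Task 9 = max(EF_Task 4=14, EF_Task 6=37, EF_Task 7=12, EF_Task 8=24) = 37; EF_Task 9 = 37+3 = 40
Expected project duration μ = 40 days. Critical path: Task 3 → Task 5 → Task 6 → Task 9.

40 days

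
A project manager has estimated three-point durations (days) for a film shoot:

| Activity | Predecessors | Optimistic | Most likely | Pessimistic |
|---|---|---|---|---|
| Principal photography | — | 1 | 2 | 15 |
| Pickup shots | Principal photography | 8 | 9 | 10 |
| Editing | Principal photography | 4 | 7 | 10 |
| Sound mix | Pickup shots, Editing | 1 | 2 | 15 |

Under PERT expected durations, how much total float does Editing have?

2 days

te_Principal photography = (1 + 4·2 + 15)/6 = 24/6 = 4
te_Pickup shots = (8 + 4·9 + 10)/6 = 54/6 = 9
te_Editing = (4 + 4·7 + 10)/6 = 42/6 = 7
te_Sound mix = (1 + 4·2 + 15)/6 = 24/6 = 4

Forward pass:
ES_Principal photography = 0; EF_Principal photography = 4
ES_Pickup shots = 4; EF_Pickup shots = 4+9 = 13
ES_Editing = 4; EF_Editing = 4+7 = 11
ES_Sound mix = max(EF_Pickup shots=13, EF_Editing=11) = 13; EF_Sound mix = 13+4 = 17
Expected project duration μ = 17 days. Critical path: Principal photography → Pickup shots → Sound mix.

Backward pass:
LF_Sound mix = 17; LS_Sound mix = 17−4 = 13
LF_Editing = LS_Sound mix = 13; LS_Editing = 13−7 = 6
LF_Pickup shots = LS_Sound mix = 13; LS_Pickup shots = 13−9 = 4
LF_Principal photography = min(LS_Pickup shots=4, LS_Editing=6) = 4; LS_Principal photography = 4−4 = 0
Slack_Editing = LS_Editing − ES_Editing = 6 − 4 = 2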